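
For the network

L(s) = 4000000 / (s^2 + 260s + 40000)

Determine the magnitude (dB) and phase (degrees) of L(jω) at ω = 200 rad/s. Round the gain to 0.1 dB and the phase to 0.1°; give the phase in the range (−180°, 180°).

At s = jω = j200:
quadratic: (j200)² + 260·j200 + 40000 = 0 + j52000 → |·| ≈ 52000, ∠ ≈ 90.00°
|L| = 4000000 / 52000 ≈ 76.923
Gain = 20 log₁₀(76.923) ≈ 37.72 dB
∠L = 0.00° − 90.00° = -90.00°

37.7 dB, -90.0°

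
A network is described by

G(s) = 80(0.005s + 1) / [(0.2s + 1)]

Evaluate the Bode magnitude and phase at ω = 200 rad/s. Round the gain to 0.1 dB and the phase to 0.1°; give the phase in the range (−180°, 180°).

9.0 dB, -43.6°

At ω = 200 rad/s:
zero (1 + j200·0.005) = 1 + j1 → |·| ≈ 1.4142, ∠ ≈ 45.00°
pole (1 + j200·0.2) = 1 + j40 → |·| ≈ 40.012, ∠ ≈ 88.57°
|G| = 80 · 1.4142 / (40.012) ≈ 2.8276
Gain = 20 log₁₀(2.8276) ≈ 9.03 dB
∠G = (45.00°) − (88.57°) = -43.57°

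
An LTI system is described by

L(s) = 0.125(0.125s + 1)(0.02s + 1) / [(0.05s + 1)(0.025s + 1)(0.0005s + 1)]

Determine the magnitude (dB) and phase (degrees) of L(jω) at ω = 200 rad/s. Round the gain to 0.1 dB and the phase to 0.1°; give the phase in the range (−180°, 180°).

At ω = 200 rad/s:
zero (1 + j200·0.125) = 1 + j25 → |·| ≈ 25.02, ∠ ≈ 87.71°
zero (1 + j200·0.02) = 1 + j4 → |·| ≈ 4.1231, ∠ ≈ 75.96°
pole (1 + j200·0.05) = 1 + j10 → |·| ≈ 10.05, ∠ ≈ 84.29°
pole (1 + j200·0.025) = 1 + j5 → |·| ≈ 5.099, ∠ ≈ 78.69°
pole (1 + j200·0.0005) = 1 + j0.1 → |·| ≈ 1.005, ∠ ≈ 5.71°
|L| = 0.125 · 25.02 · 4.1231 / (10.05 · 5.099 · 1.005) ≈ 0.25038
Gain = 20 log₁₀(0.25038) ≈ -12.03 dB
∠L = (87.71° + 75.96°) − (84.29° + 78.69° + 5.71°) = -5.02°

-12.0 dB, -5.0°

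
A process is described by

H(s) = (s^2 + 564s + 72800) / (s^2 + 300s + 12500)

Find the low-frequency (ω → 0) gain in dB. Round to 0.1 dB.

15.3 dB

H(0) = 72800 / 12500 = 5.824
20 log₁₀(5.824) ≈ 15.30 dB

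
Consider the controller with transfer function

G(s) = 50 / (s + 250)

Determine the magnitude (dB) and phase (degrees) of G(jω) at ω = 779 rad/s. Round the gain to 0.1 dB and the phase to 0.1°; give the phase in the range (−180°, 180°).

At s = jω = j779:
pole (s+250): 250 + j779 → |·| = √(250²+779²) = √669341 ≈ 818.13, ∠ = arctan(779/250) ≈ 72.21°
|G| = 50 / 818.13 ≈ 0.061115
Gain = 20 log₁₀(0.061115) ≈ -24.28 dB
∠G = 0.00° − 72.21° = -72.21°

-24.3 dB, -72.2°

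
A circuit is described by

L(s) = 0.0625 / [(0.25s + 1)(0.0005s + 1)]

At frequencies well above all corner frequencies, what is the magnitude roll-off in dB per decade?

Each pole contributes −20 dB/decade at high frequency; each zero contributes +20 dB/decade.
Net: 0 zero(s) − 2 pole(s) → -40 dB/decade.

-40 dB/decade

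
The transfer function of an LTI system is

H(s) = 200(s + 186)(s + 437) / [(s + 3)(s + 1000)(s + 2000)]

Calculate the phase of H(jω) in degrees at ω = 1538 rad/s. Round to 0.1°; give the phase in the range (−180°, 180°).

At s = jω = j1538:
zero (s+186): 186 + j1538 → |·| = √(186²+1538²) = √2400040 ≈ 1549.2, ∠ = arctan(1538/186) ≈ 83.10°
zero (s+437): 437 + j1538 → |·| = √(437²+1538²) = √2556413 ≈ 1598.9, ∠ = arctan(1538/437) ≈ 74.14°
pole (s+3): 3 + j1538 → |·| = √(3²+1538²) = √2365453 ≈ 1538, ∠ = arctan(1538/3) ≈ 89.89°
pole (s+1000): 1000 + j1538 → |·| = √(1000²+1538²) = √3365444 ≈ 1834.5, ∠ = arctan(1538/1000) ≈ 56.97°
pole (s+2000): 2000 + j1538 → |·| = √(2000²+1538²) = √6365444 ≈ 2523, ∠ = arctan(1538/2000) ≈ 37.56°
∠H = 157.24° − 184.42° = -27.18°

-27.2°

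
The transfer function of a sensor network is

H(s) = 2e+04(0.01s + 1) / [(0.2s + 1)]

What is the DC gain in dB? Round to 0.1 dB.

86.0 dB

H(0) = 2e+04 · 1 / 1 = 20000
20 log₁₀(20000) ≈ 86.02 dB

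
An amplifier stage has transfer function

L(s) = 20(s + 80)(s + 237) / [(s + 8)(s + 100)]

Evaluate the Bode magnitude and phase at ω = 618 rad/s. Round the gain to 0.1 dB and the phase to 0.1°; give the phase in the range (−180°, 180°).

26.6 dB, -18.4°

At s = jω = j618:
zero (s+80): 80 + j618 → |·| = √(80²+618²) = √388324 ≈ 623.16, ∠ = arctan(618/80) ≈ 82.62°
zero (s+237): 237 + j618 → |·| = √(237²+618²) = √438093 ≈ 661.89, ∠ = arctan(618/237) ≈ 69.02°
pole (s+8): 8 + j618 → |·| = √(8²+618²) = √381988 ≈ 618.05, ∠ = arctan(618/8) ≈ 89.26°
pole (s+100): 100 + j618 → |·| = √(100²+618²) = √391924 ≈ 626.04, ∠ = arctan(618/100) ≈ 80.81°
|L| = 20 · 4.1246e+05 / 3.8692e+05 ≈ 21.32
Gain = 20 log₁₀(21.32) ≈ 26.58 dB
∠L = 151.64° − 170.07° = -18.43°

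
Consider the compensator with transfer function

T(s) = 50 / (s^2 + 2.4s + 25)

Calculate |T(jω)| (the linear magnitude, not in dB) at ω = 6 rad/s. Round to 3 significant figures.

2.76

At s = jω = j6:
quadratic: (j6)² + 2.4·j6 + 25 = -11 + j14.4 → |·| ≈ 18.121, ∠ ≈ 127.38°
|T| = 50 / 18.121 ≈ 2.7592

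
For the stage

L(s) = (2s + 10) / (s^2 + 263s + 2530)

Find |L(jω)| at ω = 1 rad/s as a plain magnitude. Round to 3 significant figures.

0.00401

Substitute s = j1:
Numerator: 2(j1) + 10 = 10 + j2
Denominator: (j1)^2 + 263(j1) + 2530 = 2529 + j263
|N| = √(10² + 2²) ≈ 10.198, ∠N ≈ 11.31°
|D| = √(2529² + 263²) ≈ 2542.6, ∠D ≈ 5.94°
|L| = 10.198 / 2542.6 ≈ 0.0040109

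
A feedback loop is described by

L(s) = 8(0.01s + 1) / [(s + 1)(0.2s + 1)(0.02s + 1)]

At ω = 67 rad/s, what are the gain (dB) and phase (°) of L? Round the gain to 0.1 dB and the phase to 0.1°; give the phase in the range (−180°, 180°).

At ω = 67 rad/s:
zero (1 + j67·0.01) = 1 + j0.67 → |·| ≈ 1.2037, ∠ ≈ 33.82°
pole (1 + j67·1) = 1 + j67 → |·| ≈ 67.007, ∠ ≈ 89.14°
pole (1 + j67·0.2) = 1 + j13.4 → |·| ≈ 13.437, ∠ ≈ 85.73°
pole (1 + j67·0.02) = 1 + j1.34 → |·| ≈ 1.672, ∠ ≈ 53.27°
|L| = 8 · 1.2037 / (67.007 · 13.437 · 1.672) ≈ 0.0063966
Gain = 20 log₁₀(0.0063966) ≈ -43.88 dB
∠L = (33.82°) − (89.14° + 85.73° + 53.27°) = -194.32° ≡ 165.68° (principal value)

-43.9 dB, 165.7°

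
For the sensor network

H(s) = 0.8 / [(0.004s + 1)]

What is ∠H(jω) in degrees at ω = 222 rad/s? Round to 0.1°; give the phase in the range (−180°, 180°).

-41.6°

At ω = 222 rad/s:
pole (1 + j222·0.004) = 1 + j0.888 → |·| ≈ 1.3374, ∠ ≈ 41.61°
∠H = (0°) − (41.61°) = -41.61°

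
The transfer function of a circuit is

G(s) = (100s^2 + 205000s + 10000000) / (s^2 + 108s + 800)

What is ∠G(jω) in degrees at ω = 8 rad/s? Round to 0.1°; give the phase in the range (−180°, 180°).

-40.3°

Substitute s = j8:
Numerator: 100(j8)^2 + 205000(j8) + 10000000 = 9993600 + j1640000
Denominator: (j8)^2 + 108(j8) + 800 = 736 + j864
|N| = √(9993600² + 1640000²) ≈ 1.0127e+07, ∠N ≈ 9.32°
|D| = √(736² + 864²) ≈ 1135, ∠D ≈ 49.57°
∠G = 9.32° − 49.57° = -40.25°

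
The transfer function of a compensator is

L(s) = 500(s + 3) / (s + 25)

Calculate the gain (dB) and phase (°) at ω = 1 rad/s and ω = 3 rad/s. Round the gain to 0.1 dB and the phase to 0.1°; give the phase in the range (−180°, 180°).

At s = jω = j1:
zero (s+3): 3 + j1 → |·| = √(3²+1²) = √10 ≈ 3.1623, ∠ = arctan(1/3) ≈ 18.43°
pole (s+25): 25 + j1 → |·| = √(25²+1²) = √626 ≈ 25.02, ∠ = arctan(1/25) ≈ 2.29°
|L| = 500 · 3.1623 / 25.02 ≈ 63.195
Gain = 20 log₁₀(63.195) ≈ 36.01 dB
∠L = 18.43° − 2.29° = 16.14°

At s = jω = j3:
zero (s+3): 3 + j3 → |·| = √(3²+3²) = √18 ≈ 4.2426, ∠ = arctan(3/3) ≈ 45.00°
pole (s+25): 25 + j3 → |·| = √(25²+3²) = √634 ≈ 25.179, ∠ = arctan(3/25) ≈ 6.84°
|L| = 500 · 4.2426 / 25.179 ≈ 84.249
Gain = 20 log₁₀(84.249) ≈ 38.51 dB
∠L = 45.00° − 6.84° = 38.16°

ω = 1: 36.0 dB, 16.1°; ω = 3: 38.5 dB, 38.2°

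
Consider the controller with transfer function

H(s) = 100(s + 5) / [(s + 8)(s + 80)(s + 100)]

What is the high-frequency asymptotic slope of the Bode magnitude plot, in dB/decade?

Each pole contributes −20 dB/decade at high frequency; each zero contributes +20 dB/decade.
Net: 1 zero(s) − 3 pole(s) → -40 dB/decade.

-40 dB/decade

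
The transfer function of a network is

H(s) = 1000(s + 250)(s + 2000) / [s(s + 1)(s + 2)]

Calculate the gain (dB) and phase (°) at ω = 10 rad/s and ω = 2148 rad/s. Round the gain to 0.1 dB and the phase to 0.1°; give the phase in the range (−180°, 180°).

At s = jω = j10:
zero (s+250): 250 + j10 → |·| = √(250²+10²) = √62600 ≈ 250.2, ∠ = arctan(10/250) ≈ 2.29°
zero (s+2000): 2000 + j10 → |·| = √(2000²+10²) = √4000100 ≈ 2000, ∠ = arctan(10/2000) ≈ 0.29°
pole (s+1): 1 + j10 → |·| = √(1²+10²) = √101 ≈ 10.05, ∠ = arctan(10/1) ≈ 84.29°
pole (s+2): 2 + j10 → |·| = √(2²+10²) = √104 ≈ 10.198, ∠ = arctan(10/2) ≈ 78.69°
pole at origin: |s| = 10, ∠ = 90.00° (in denominator)
|H| = 1000 · 5.004e+05 / 1024.9 ≈ 4.8824e+05
Gain = 20 log₁₀(4.8824e+05) ≈ 113.77 dB
∠H = 2.58° − 252.98° = -250.40° ≡ 109.60° (principal value)

At s = jω = j2148:
zero (s+250): 250 + j2148 → |·| = √(250²+2148²) = √4676404 ≈ 2162.5, ∠ = arctan(2148/250) ≈ 83.36°
zero (s+2000): 2000 + j2148 → |·| = √(2000²+2148²) = √8613904 ≈ 2934.9, ∠ = arctan(2148/2000) ≈ 47.04°
pole (s+1): 1 + j2148 → |·| = √(1²+2148²) = √4613905 ≈ 2148, ∠ = arctan(2148/1) ≈ 89.97°
pole (s+2): 2 + j2148 → |·| = √(2²+2148²) = √4613908 ≈ 2148, ∠ = arctan(2148/2) ≈ 89.95°
pole at origin: |s| = 2148, ∠ = 90.00° (in denominator)
|H| = 1000 · 6.3467e+06 / 9.9107e+09 ≈ 0.64039
Gain = 20 log₁₀(0.64039) ≈ -3.87 dB
∠H = 130.40° − 269.92° = -139.52°

ω = 10: 113.8 dB, 109.6°; ω = 2148: -3.9 dB, -139.5°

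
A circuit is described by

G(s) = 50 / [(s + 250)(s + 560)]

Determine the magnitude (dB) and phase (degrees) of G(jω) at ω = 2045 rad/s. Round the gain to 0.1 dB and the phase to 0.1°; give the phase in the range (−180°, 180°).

-98.8 dB, -157.7°

At s = jω = j2045:
pole (s+250): 250 + j2045 → |·| = √(250²+2045²) = √4244525 ≈ 2060.2, ∠ = arctan(2045/250) ≈ 83.03°
pole (s+560): 560 + j2045 → |·| = √(560²+2045²) = √4495625 ≈ 2120.3, ∠ = arctan(2045/560) ≈ 74.69°
|G| = 50 / 4.3682e+06 ≈ 1.1446e-05
Gain = 20 log₁₀(1.1446e-05) ≈ -98.83 dB
∠G = 0.00° − 157.72° = -157.72°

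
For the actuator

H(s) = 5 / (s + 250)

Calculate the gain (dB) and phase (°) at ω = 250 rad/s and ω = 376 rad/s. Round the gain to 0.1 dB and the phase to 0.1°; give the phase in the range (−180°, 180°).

Substitute s = j250:
Numerator: 5 = 5 + j0
Denominator: (j250) + 250 = 250 + j250
|N| = √(5² + 0²) ≈ 5, ∠N ≈ 0.00°
|D| = √(250² + 250²) ≈ 353.55, ∠D ≈ 45.00°
|H| = 5 / 353.55 ≈ 0.014142
Gain = 20 log₁₀(0.014142) ≈ -36.99 dB
∠H = 0.00° − 45.00° = -45.00°

Substitute s = j376:
Numerator: 5 = 5 + j0
Denominator: (j376) + 250 = 250 + j376
|N| = √(5² + 0²) ≈ 5, ∠N ≈ 0.00°
|D| = √(250² + 376²) ≈ 451.53, ∠D ≈ 56.38°
|H| = 5 / 451.53 ≈ 0.011073
Gain = 20 log₁₀(0.011073) ≈ -39.11 dB
∠H = 0.00° − 56.38° = -56.38°

ω = 250: -37.0 dB, -45.0°; ω = 376: -39.1 dB, -56.4°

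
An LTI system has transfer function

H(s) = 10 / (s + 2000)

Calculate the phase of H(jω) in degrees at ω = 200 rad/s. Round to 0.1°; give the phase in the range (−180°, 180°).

-5.7°

Substitute s = j200:
Numerator: 10 = 10 + j0
Denominator: (j200) + 2000 = 2000 + j200
|N| = √(10² + 0²) ≈ 10, ∠N ≈ 0.00°
|D| = √(2000² + 200²) ≈ 2010, ∠D ≈ 5.71°
∠H = 0.00° − 5.71° = -5.71°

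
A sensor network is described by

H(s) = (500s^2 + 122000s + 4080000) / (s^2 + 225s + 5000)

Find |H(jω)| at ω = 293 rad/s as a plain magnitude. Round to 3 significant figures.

506

Substitute s = j293:
Numerator: 500(j293)^2 + 122000(j293) + 4080000 = -38844500 + j35746000
Denominator: (j293)^2 + 225(j293) + 5000 = -80849 + j65925
|N| = √(38844500² + 35746000²) ≈ 5.2789e+07, ∠N ≈ 137.38°
|D| = √(80849² + 65925²) ≈ 1.0432e+05, ∠D ≈ 140.81°
|H| = 5.2789e+07 / 1.0432e+05 ≈ 506.03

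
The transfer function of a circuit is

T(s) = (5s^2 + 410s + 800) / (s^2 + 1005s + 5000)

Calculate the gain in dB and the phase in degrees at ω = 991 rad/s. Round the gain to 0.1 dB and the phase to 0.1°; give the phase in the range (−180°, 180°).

Substitute s = j991:
Numerator: 5(j991)^2 + 410(j991) + 800 = -4909605 + j406310
Denominator: (j991)^2 + 1005(j991) + 5000 = -977081 + j995955
|N| = √(4909605² + 406310²) ≈ 4.9264e+06, ∠N ≈ 175.27°
|D| = √(977081² + 995955²) ≈ 1.3952e+06, ∠D ≈ 134.45°
|T| = 4.9264e+06 / 1.3952e+06 ≈ 3.531
Gain = 20 log₁₀(3.531) ≈ 10.96 dB
∠T = 175.27° − 134.45° = 40.82°

11.0 dB, 40.8°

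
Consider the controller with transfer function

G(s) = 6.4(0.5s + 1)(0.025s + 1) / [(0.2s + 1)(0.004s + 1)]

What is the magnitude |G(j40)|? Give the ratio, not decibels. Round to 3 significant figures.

22.2

At ω = 40 rad/s:
zero (1 + j40·0.5) = 1 + j20 → |·| ≈ 20.025, ∠ ≈ 87.14°
zero (1 + j40·0.025) = 1 + j1 → |·| ≈ 1.4142, ∠ ≈ 45.00°
pole (1 + j40·0.2) = 1 + j8 → |·| ≈ 8.0623, ∠ ≈ 82.87°
pole (1 + j40·0.004) = 1 + j0.16 → |·| ≈ 1.0127, ∠ ≈ 9.09°
|G| = 6.4 · 20.025 · 1.4142 / (8.0623 · 1.0127) ≈ 22.198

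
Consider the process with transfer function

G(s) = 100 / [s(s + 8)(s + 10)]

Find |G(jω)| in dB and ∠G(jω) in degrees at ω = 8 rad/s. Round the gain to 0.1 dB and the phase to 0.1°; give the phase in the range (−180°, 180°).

-21.3 dB, -173.7°

At s = jω = j8:
pole (s+8): 8 + j8 → |·| = √(8²+8²) = √128 ≈ 11.314, ∠ = arctan(8/8) ≈ 45.00°
pole (s+10): 10 + j8 → |·| = √(10²+8²) = √164 ≈ 12.806, ∠ = arctan(8/10) ≈ 38.66°
pole at origin: |s| = 8, ∠ = 90.00° (in denominator)
|G| = 100 / 1159.1 ≈ 0.086274
Gain = 20 log₁₀(0.086274) ≈ -21.28 dB
∠G = 0.00° − 173.66° = -173.66°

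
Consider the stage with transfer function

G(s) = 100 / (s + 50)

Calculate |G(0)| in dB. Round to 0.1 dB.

G(0) = 100 / (50) = 2
20 log₁₀(2) ≈ 6.02 dB

6.0 dB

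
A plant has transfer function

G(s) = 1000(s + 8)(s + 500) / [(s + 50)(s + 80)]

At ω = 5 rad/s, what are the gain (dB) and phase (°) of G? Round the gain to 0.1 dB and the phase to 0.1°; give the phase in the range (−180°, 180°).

61.4 dB, 23.3°

At s = jω = j5:
zero (s+8): 8 + j5 → |·| = √(8²+5²) = √89 ≈ 9.434, ∠ = arctan(5/8) ≈ 32.01°
zero (s+500): 500 + j5 → |·| = √(500²+5²) = √250025 ≈ 500.02, ∠ = arctan(5/500) ≈ 0.57°
pole (s+50): 50 + j5 → |·| = √(50²+5²) = √2525 ≈ 50.249, ∠ = arctan(5/50) ≈ 5.71°
pole (s+80): 80 + j5 → |·| = √(80²+5²) = √6425 ≈ 80.156, ∠ = arctan(5/80) ≈ 3.58°
|G| = 1000 · 4717.2 / 4027.8 ≈ 1171.2
Gain = 20 log₁₀(1171.2) ≈ 61.37 dB
∠G = 32.58° − 9.29° = 23.29°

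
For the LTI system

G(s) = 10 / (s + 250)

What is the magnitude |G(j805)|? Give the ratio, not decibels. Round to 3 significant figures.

At s = jω = j805:
pole (s+250): 250 + j805 → |·| = √(250²+805²) = √710525 ≈ 842.93, ∠ = arctan(805/250) ≈ 72.75°
|G| = 10 / 842.93 ≈ 0.011863

0.0119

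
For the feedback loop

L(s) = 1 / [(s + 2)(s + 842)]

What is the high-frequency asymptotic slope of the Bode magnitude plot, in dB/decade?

-40 dB/decade

Each pole contributes −20 dB/decade at high frequency; each zero contributes +20 dB/decade.
Net: 0 zero(s) − 2 pole(s) → -40 dB/decade.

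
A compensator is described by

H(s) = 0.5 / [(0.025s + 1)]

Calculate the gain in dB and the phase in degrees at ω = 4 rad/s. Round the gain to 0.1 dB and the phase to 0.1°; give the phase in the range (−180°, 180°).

-6.1 dB, -5.7°

At ω = 4 rad/s:
pole (1 + j4·0.025) = 1 + j0.1 → |·| ≈ 1.005, ∠ ≈ 5.71°
|H| = 0.5 · 1 / (1.005) ≈ 0.49751
Gain = 20 log₁₀(0.49751) ≈ -6.06 dB
∠H = (0°) − (5.71°) = -5.71°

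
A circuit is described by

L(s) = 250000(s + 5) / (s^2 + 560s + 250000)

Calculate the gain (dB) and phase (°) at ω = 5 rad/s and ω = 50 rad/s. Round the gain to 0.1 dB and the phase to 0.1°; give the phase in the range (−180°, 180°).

ω = 5: 17.0 dB, 44.4°; ω = 50: 34.1 dB, 77.8°

At s = jω = j5:
zero (s+5): 5 + j5 → |·| = √(5²+5²) = √50 ≈ 7.0711, ∠ = arctan(5/5) ≈ 45.00°
quadratic: (j5)² + 560·j5 + 250000 = 249975 + j2800 → |·| ≈ 2.4999e+05, ∠ ≈ 0.64°
|L| = 250000 · 7.0711 / 2.4999e+05 ≈ 7.0714
Gain = 20 log₁₀(7.0714) ≈ 16.99 dB
∠L = 45.00° − 0.64° = 44.36°

At s = jω = j50:
zero (s+5): 5 + j50 → |·| = √(5²+50²) = √2525 ≈ 50.249, ∠ = arctan(50/5) ≈ 84.29°
quadratic: (j50)² + 560·j50 + 250000 = 247500 + j28000 → |·| ≈ 2.4908e+05, ∠ ≈ 6.45°
|L| = 250000 · 50.249 / 2.4908e+05 ≈ 50.435
Gain = 20 log₁₀(50.435) ≈ 34.05 dB
∠L = 84.29° − 6.45° = 77.84°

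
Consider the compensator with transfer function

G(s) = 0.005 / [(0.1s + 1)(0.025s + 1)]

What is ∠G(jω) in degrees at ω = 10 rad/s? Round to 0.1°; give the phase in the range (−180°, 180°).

-59.0°

At ω = 10 rad/s:
pole (1 + j10·0.1) = 1 + j1 → |·| ≈ 1.4142, ∠ ≈ 45.00°
pole (1 + j10·0.025) = 1 + j0.25 → |·| ≈ 1.0308, ∠ ≈ 14.04°
∠G = (0°) − (45.00° + 14.04°) = -59.04°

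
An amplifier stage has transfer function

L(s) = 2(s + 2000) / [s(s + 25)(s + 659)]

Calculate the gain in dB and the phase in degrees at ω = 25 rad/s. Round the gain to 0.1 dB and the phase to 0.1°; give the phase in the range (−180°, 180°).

-43.3 dB, -136.5°

At s = jω = j25:
zero (s+2000): 2000 + j25 → |·| = √(2000²+25²) = √4000625 ≈ 2000.2, ∠ = arctan(25/2000) ≈ 0.72°
pole (s+25): 25 + j25 → |·| = √(25²+25²) = √1250 ≈ 35.355, ∠ = arctan(25/25) ≈ 45.00°
pole (s+659): 659 + j25 → |·| = √(659²+25²) = √434906 ≈ 659.47, ∠ = arctan(25/659) ≈ 2.17°
pole at origin: |s| = 25, ∠ = 90.00° (in denominator)
|L| = 2 · 2000.2 / 5.8289e+05 ≈ 0.006863
Gain = 20 log₁₀(0.006863) ≈ -43.27 dB
∠L = 0.72° − 137.17° = -136.45°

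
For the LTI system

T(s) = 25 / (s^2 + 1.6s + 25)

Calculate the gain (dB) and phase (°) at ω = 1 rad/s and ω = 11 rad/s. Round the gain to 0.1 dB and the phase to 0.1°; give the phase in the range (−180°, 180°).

ω = 1: 0.3 dB, -3.8°; ω = 11: -11.8 dB, -169.6°

At s = jω = j1:
quadratic: (j1)² + 1.6·j1 + 25 = 24 + j1.6 → |·| ≈ 24.053, ∠ ≈ 3.81°
|T| = 25 / 24.053 ≈ 1.0394
Gain = 20 log₁₀(1.0394) ≈ 0.34 dB
∠T = 0.00° − 3.81° = -3.81°

At s = jω = j11:
quadratic: (j11)² + 1.6·j11 + 25 = -96 + j17.6 → |·| ≈ 97.6, ∠ ≈ 169.61°
|T| = 25 / 97.6 ≈ 0.25615
Gain = 20 log₁₀(0.25615) ≈ -11.83 dB
∠T = 0.00° − 169.61° = -169.61°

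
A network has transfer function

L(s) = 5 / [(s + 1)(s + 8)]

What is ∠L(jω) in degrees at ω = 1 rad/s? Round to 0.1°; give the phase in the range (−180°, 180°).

-52.1°

At s = jω = j1:
pole (s+1): 1 + j1 → |·| = √(1²+1²) = √2 ≈ 1.4142, ∠ = arctan(1/1) ≈ 45.00°
pole (s+8): 8 + j1 → |·| = √(8²+1²) = √65 ≈ 8.0623, ∠ = arctan(1/8) ≈ 7.13°
∠L = 0.00° − 52.13° = -52.13°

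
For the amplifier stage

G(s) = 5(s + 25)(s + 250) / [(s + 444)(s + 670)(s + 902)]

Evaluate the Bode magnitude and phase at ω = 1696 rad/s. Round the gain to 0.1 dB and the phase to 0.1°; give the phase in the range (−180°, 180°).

At s = jω = j1696:
zero (s+25): 25 + j1696 → |·| = √(25²+1696²) = √2877041 ≈ 1696.2, ∠ = arctan(1696/25) ≈ 89.16°
zero (s+250): 250 + j1696 → |·| = √(250²+1696²) = √2938916 ≈ 1714.3, ∠ = arctan(1696/250) ≈ 81.61°
pole (s+444): 444 + j1696 → |·| = √(444²+1696²) = √3073552 ≈ 1753.2, ∠ = arctan(1696/444) ≈ 75.33°
pole (s+670): 670 + j1696 → |·| = √(670²+1696²) = √3325316 ≈ 1823.5, ∠ = arctan(1696/670) ≈ 68.44°
pole (s+902): 902 + j1696 → |·| = √(902²+1696²) = √3690020 ≈ 1920.9, ∠ = arctan(1696/902) ≈ 61.99°
|G| = 5 · 2.9078e+06 / 6.141e+09 ≈ 0.0023675
Gain = 20 log₁₀(0.0023675) ≈ -52.51 dB
∠G = 170.77° − 205.76° = -34.99°

-52.5 dB, -35.0°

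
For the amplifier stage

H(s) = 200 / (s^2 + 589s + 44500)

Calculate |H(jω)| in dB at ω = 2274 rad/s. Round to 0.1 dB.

-88.5 dB

Substitute s = j2274:
Numerator: 200 = 200 + j0
Denominator: (j2274)^2 + 589(j2274) + 44500 = -5126576 + j1339386
|N| = √(200² + 0²) ≈ 200, ∠N ≈ 0.00°
|D| = √(5126576² + 1339386²) ≈ 5.2987e+06, ∠D ≈ 165.36°
|H| = 200 / 5.2987e+06 ≈ 3.7745e-05
Gain = 20 log₁₀(3.7745e-05) ≈ -88.46 dB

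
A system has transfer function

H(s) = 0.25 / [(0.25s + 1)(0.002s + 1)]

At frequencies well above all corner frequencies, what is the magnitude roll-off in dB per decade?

-40 dB/decade

Each pole contributes −20 dB/decade at high frequency; each zero contributes +20 dB/decade.
Net: 0 zero(s) − 2 pole(s) → -40 dB/decade.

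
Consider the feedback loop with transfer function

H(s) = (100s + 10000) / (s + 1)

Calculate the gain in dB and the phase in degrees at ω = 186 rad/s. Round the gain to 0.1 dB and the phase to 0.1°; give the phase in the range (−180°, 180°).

41.1 dB, -28.0°

Substitute s = j186:
Numerator: 100(j186) + 10000 = 10000 + j18600
Denominator: (j186) + 1 = 1 + j186
|N| = √(10000² + 18600²) ≈ 21118, ∠N ≈ 61.74°
|D| = √(1² + 186²) ≈ 186, ∠D ≈ 89.69°
|H| = 21118 / 186 ≈ 113.54
Gain = 20 log₁₀(113.54) ≈ 41.10 dB
∠H = 61.74° − 89.69° = -27.95°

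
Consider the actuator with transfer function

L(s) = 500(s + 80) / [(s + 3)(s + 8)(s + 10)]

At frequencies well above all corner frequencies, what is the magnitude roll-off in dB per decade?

-40 dB/decade

Each pole contributes −20 dB/decade at high frequency; each zero contributes +20 dB/decade.
Net: 1 zero(s) − 3 pole(s) → -40 dB/decade.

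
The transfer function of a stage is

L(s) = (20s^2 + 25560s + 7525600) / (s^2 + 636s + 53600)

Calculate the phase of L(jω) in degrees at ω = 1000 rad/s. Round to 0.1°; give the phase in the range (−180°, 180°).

Substitute s = j1000:
Numerator: 20(j1000)^2 + 25560(j1000) + 7525600 = -12474400 + j25560000
Denominator: (j1000)^2 + 636(j1000) + 53600 = -946400 + j636000
|N| = √(12474400² + 25560000²) ≈ 2.8442e+07, ∠N ≈ 116.01°
|D| = √(946400² + 636000²) ≈ 1.1402e+06, ∠D ≈ 146.10°
∠L = 116.01° − 146.10° = -30.09°

-30.1°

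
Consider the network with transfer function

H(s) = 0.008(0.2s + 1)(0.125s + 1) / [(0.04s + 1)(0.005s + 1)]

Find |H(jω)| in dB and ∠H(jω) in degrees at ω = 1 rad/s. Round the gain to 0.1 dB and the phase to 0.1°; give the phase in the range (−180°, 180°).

At ω = 1 rad/s:
zero (1 + j1·0.2) = 1 + j0.2 → |·| ≈ 1.0198, ∠ ≈ 11.31°
zero (1 + j1·0.125) = 1 + j0.125 → |·| ≈ 1.0078, ∠ ≈ 7.13°
pole (1 + j1·0.04) = 1 + j0.04 → |·| ≈ 1.0008, ∠ ≈ 2.29°
pole (1 + j1·0.005) = 1 + j0.005 → |·| ≈ 1, ∠ ≈ 0.29°
|H| = 0.008 · 1.0198 · 1.0078 / (1.0008 · 1) ≈ 0.0082155
Gain = 20 log₁₀(0.0082155) ≈ -41.71 dB
∠H = (11.31° + 7.13°) − (2.29° + 0.29°) = 15.86°

-41.7 dB, 15.9°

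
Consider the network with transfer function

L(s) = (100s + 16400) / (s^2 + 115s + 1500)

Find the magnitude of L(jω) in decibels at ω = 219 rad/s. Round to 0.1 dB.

-5.7 dB

Substitute s = j219:
Numerator: 100(j219) + 16400 = 16400 + j21900
Denominator: (j219)^2 + 115(j219) + 1500 = -46461 + j25185
|N| = √(16400² + 21900²) ≈ 27360, ∠N ≈ 53.17°
|D| = √(46461² + 25185²) ≈ 52848, ∠D ≈ 151.54°
|L| = 27360 / 52848 ≈ 0.51771
Gain = 20 log₁₀(0.51771) ≈ -5.72 dB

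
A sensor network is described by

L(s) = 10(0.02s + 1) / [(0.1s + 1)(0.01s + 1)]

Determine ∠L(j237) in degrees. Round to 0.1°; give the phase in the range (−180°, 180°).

-76.6°

At ω = 237 rad/s:
zero (1 + j237·0.02) = 1 + j4.74 → |·| ≈ 4.8443, ∠ ≈ 78.09°
pole (1 + j237·0.1) = 1 + j23.7 → |·| ≈ 23.721, ∠ ≈ 87.58°
pole (1 + j237·0.01) = 1 + j2.37 → |·| ≈ 2.5723, ∠ ≈ 67.12°
∠L = (78.09°) − (87.58° + 67.12°) = -76.61°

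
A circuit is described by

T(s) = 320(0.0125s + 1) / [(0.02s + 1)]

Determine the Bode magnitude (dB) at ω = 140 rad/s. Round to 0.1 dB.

46.7 dB

At ω = 140 rad/s:
zero (1 + j140·0.0125) = 1 + j1.75 → |·| ≈ 2.0156, ∠ ≈ 60.26°
pole (1 + j140·0.02) = 1 + j2.8 → |·| ≈ 2.9732, ∠ ≈ 70.35°
|T| = 320 · 2.0156 / (2.9732) ≈ 216.94
Gain = 20 log₁₀(216.94) ≈ 46.73 dB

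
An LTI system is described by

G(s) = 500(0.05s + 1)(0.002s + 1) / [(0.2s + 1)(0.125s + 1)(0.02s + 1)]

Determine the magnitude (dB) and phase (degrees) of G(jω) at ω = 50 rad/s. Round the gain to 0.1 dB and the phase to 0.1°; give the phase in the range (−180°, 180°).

At ω = 50 rad/s:
zero (1 + j50·0.05) = 1 + j2.5 → |·| ≈ 2.6926, ∠ ≈ 68.20°
zero (1 + j50·0.002) = 1 + j0.1 → |·| ≈ 1.005, ∠ ≈ 5.71°
pole (1 + j50·0.2) = 1 + j10 → |·| ≈ 10.05, ∠ ≈ 84.29°
pole (1 + j50·0.125) = 1 + j6.25 → |·| ≈ 6.3295, ∠ ≈ 80.91°
pole (1 + j50·0.02) = 1 + j1 → |·| ≈ 1.4142, ∠ ≈ 45.00°
|G| = 500 · 2.6926 · 1.005 / (10.05 · 6.3295 · 1.4142) ≈ 15.04
Gain = 20 log₁₀(15.04) ≈ 23.54 dB
∠G = (68.20° + 5.71°) − (84.29° + 80.91° + 45.00°) = -136.29°

23.5 dB, -136.3°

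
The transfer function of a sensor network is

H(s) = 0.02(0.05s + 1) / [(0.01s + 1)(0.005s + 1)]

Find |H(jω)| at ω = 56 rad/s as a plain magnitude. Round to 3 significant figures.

At ω = 56 rad/s:
zero (1 + j56·0.05) = 1 + j2.8 → |·| ≈ 2.9732, ∠ ≈ 70.35°
pole (1 + j56·0.01) = 1 + j0.56 → |·| ≈ 1.1461, ∠ ≈ 29.25°
pole (1 + j56·0.005) = 1 + j0.28 → |·| ≈ 1.0385, ∠ ≈ 15.64°
|H| = 0.02 · 2.9732 / (1.1461 · 1.0385) ≈ 0.04996

0.0500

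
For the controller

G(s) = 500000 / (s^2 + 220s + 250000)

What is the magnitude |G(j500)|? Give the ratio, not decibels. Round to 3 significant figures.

At s = jω = j500:
quadratic: (j500)² + 220·j500 + 250000 = 0 + j110000 → |·| ≈ 1.1e+05, ∠ ≈ 90.00°
|G| = 500000 / 1.1e+05 ≈ 4.5455

4.55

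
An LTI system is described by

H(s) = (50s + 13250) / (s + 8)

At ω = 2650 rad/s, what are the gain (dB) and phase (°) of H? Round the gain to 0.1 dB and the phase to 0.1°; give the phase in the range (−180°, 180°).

34.0 dB, -5.5°

Substitute s = j2650:
Numerator: 50(j2650) + 13250 = 13250 + j132500
Denominator: (j2650) + 8 = 8 + j2650
|N| = √(13250² + 132500²) ≈ 1.3316e+05, ∠N ≈ 84.29°
|D| = √(8² + 2650²) ≈ 2650, ∠D ≈ 89.83°
|H| = 1.3316e+05 / 2650 ≈ 50.249
Gain = 20 log₁₀(50.249) ≈ 34.02 dB
∠H = 84.29° − 89.83° = -5.54°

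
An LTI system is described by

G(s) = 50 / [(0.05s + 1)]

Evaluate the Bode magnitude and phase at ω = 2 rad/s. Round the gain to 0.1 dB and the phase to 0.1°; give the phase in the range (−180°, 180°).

At ω = 2 rad/s:
pole (1 + j2·0.05) = 1 + j0.1 → |·| ≈ 1.005, ∠ ≈ 5.71°
|G| = 50 · 1 / (1.005) ≈ 49.751
Gain = 20 log₁₀(49.751) ≈ 33.94 dB
∠G = (0°) − (5.71°) = -5.71°

33.9 dB, -5.7°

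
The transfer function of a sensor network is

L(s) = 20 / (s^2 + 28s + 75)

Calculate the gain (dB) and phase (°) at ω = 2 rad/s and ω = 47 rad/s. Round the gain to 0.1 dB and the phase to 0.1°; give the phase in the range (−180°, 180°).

Substitute s = j2:
Numerator: 20 = 20 + j0
Denominator: (j2)^2 + 28(j2) + 75 = 71 + j56
|N| = √(20² + 0²) ≈ 20, ∠N ≈ 0.00°
|D| = √(71² + 56²) ≈ 90.427, ∠D ≈ 38.26°
|L| = 20 / 90.427 ≈ 0.22117
Gain = 20 log₁₀(0.22117) ≈ -13.11 dB
∠L = 0.00° − 38.26° = -38.26°

Substitute s = j47:
Numerator: 20 = 20 + j0
Denominator: (j47)^2 + 28(j47) + 75 = -2134 + j1316
|N| = √(20² + 0²) ≈ 20, ∠N ≈ 0.00°
|D| = √(2134² + 1316²) ≈ 2507.2, ∠D ≈ 148.34°
|L| = 20 / 2507.2 ≈ 0.007977
Gain = 20 log₁₀(0.007977) ≈ -41.96 dB
∠L = 0.00° − 148.34° = -148.34°

ω = 2: -13.1 dB, -38.3°; ω = 47: -42.0 dB, -148.3°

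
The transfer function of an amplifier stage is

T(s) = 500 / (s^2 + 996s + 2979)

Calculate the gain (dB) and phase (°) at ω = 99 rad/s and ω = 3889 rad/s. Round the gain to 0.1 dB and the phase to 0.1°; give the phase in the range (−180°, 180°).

Substitute s = j99:
Numerator: 500 = 500 + j0
Denominator: (j99)^2 + 996(j99) + 2979 = -6822 + j98604
|N| = √(500² + 0²) ≈ 500, ∠N ≈ 0.00°
|D| = √(6822² + 98604²) ≈ 98840, ∠D ≈ 93.96°
|T| = 500 / 98840 ≈ 0.0050587
Gain = 20 log₁₀(0.0050587) ≈ -45.92 dB
∠T = 0.00° − 93.96° = -93.96°

Substitute s = j3889:
Numerator: 500 = 500 + j0
Denominator: (j3889)^2 + 996(j3889) + 2979 = -15121342 + j3873444
|N| = √(500² + 0²) ≈ 500, ∠N ≈ 0.00°
|D| = √(15121342² + 3873444²) ≈ 1.561e+07, ∠D ≈ 165.63°
|T| = 500 / 1.561e+07 ≈ 3.2031e-05
Gain = 20 log₁₀(3.2031e-05) ≈ -89.89 dB
∠T = 0.00° − 165.63° = -165.63°

ω = 99: -45.9 dB, -94.0°; ω = 3889: -89.9 dB, -165.6°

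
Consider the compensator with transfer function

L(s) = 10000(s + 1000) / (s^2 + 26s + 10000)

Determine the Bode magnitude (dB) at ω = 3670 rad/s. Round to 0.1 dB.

At s = jω = j3670:
zero (s+1000): 1000 + j3670 → |·| = √(1000²+3670²) = √14468900 ≈ 3803.8, ∠ = arctan(3670/1000) ≈ 74.76°
quadratic: (j3670)² + 26·j3670 + 10000 = -13458900 + j95420 → |·| ≈ 1.3459e+07, ∠ ≈ 179.59°
|L| = 10000 · 3803.8 / 1.3459e+07 ≈ 2.8262
Gain = 20 log₁₀(2.8262) ≈ 9.02 dB

9.0 dB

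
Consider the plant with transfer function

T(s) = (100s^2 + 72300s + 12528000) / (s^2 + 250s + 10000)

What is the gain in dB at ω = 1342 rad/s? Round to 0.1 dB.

40.5 dB

Substitute s = j1342:
Numerator: 100(j1342)^2 + 72300(j1342) + 12528000 = -167568400 + j97026600
Denominator: (j1342)^2 + 250(j1342) + 10000 = -1790964 + j335500
|N| = √(167568400² + 97026600²) ≈ 1.9363e+08, ∠N ≈ 149.93°
|D| = √(1790964² + 335500²) ≈ 1.8221e+06, ∠D ≈ 169.39°
|T| = 1.9363e+08 / 1.8221e+06 ≈ 106.27
Gain = 20 log₁₀(106.27) ≈ 40.53 dB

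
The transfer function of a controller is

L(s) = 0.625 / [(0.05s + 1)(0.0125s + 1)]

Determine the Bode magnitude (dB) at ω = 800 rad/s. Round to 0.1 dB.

At ω = 800 rad/s:
pole (1 + j800·0.05) = 1 + j40 → |·| ≈ 40.012, ∠ ≈ 88.57°
pole (1 + j800·0.0125) = 1 + j10 → |·| ≈ 10.05, ∠ ≈ 84.29°
|L| = 0.625 · 1 / (40.012 · 10.05) ≈ 0.0015543
Gain = 20 log₁₀(0.0015543) ≈ -56.17 dB

-56.2 dB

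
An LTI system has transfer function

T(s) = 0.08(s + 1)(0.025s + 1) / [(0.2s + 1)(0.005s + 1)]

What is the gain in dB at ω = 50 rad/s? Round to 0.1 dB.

-4.2 dB

At ω = 50 rad/s:
zero (1 + j50·1) = 1 + j50 → |·| ≈ 50.01, ∠ ≈ 88.85°
zero (1 + j50·0.025) = 1 + j1.25 → |·| ≈ 1.6008, ∠ ≈ 51.34°
pole (1 + j50·0.2) = 1 + j10 → |·| ≈ 10.05, ∠ ≈ 84.29°
pole (1 + j50·0.005) = 1 + j0.25 → |·| ≈ 1.0308, ∠ ≈ 14.04°
|T| = 0.08 · 50.01 · 1.6008 / (10.05 · 1.0308) ≈ 0.61822
Gain = 20 log₁₀(0.61822) ≈ -4.18 dB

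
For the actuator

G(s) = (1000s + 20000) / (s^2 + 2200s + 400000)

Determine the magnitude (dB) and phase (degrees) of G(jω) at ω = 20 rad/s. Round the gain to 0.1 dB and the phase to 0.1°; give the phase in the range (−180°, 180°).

Substitute s = j20:
Numerator: 1000(j20) + 20000 = 20000 + j20000
Denominator: (j20)^2 + 2200(j20) + 400000 = 399600 + j44000
|N| = √(20000² + 20000²) ≈ 28284, ∠N ≈ 45.00°
|D| = √(399600² + 44000²) ≈ 4.0202e+05, ∠D ≈ 6.28°
|G| = 28284 / 4.0202e+05 ≈ 0.070355
Gain = 20 log₁₀(0.070355) ≈ -23.05 dB
∠G = 45.00° − 6.28° = 38.72°

-23.1 dB, 38.7°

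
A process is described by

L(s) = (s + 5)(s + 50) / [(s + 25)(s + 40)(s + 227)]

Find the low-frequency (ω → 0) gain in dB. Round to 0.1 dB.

L(0) = 1·5·50 / (25·40·227) ≈ 0.0011013
20 log₁₀(0.0011013) ≈ -59.16 dB

-59.2 dB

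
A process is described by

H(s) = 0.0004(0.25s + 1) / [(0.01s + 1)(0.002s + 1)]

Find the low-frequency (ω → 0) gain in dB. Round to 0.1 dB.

H(0) = 0.0004 · 1 / 1 = 0.0004
20 log₁₀(0.0004) ≈ -67.96 dB

-68.0 dB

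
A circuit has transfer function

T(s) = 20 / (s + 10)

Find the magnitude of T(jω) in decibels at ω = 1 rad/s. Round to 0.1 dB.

At s = jω = j1:
pole (s+10): 10 + j1 → |·| = √(10²+1²) = √101 ≈ 10.05, ∠ = arctan(1/10) ≈ 5.71°
|T| = 20 / 10.05 ≈ 1.99
Gain = 20 log₁₀(1.99) ≈ 5.98 dB

6.0 dB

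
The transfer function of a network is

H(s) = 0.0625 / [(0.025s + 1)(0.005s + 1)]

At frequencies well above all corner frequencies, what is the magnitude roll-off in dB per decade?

-40 dB/decade

Each pole contributes −20 dB/decade at high frequency; each zero contributes +20 dB/decade.
Net: 0 zero(s) − 2 pole(s) → -40 dB/decade.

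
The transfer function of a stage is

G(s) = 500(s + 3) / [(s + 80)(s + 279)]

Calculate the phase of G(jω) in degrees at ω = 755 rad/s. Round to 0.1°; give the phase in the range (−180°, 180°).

At s = jω = j755:
zero (s+3): 3 + j755 → |·| = √(3²+755²) = √570034 ≈ 755.01, ∠ = arctan(755/3) ≈ 89.77°
pole (s+80): 80 + j755 → |·| = √(80²+755²) = √576425 ≈ 759.23, ∠ = arctan(755/80) ≈ 83.95°
pole (s+279): 279 + j755 → |·| = √(279²+755²) = √647866 ≈ 804.9, ∠ = arctan(755/279) ≈ 69.72°
∠G = 89.77° − 153.67° = -63.90°

-63.9°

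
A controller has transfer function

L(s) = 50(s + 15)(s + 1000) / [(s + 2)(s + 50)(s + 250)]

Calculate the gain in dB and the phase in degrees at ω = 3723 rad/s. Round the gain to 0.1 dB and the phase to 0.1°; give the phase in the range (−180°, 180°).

-37.2 dB, -100.6°

At s = jω = j3723:
zero (s+15): 15 + j3723 → |·| = √(15²+3723²) = √13860954 ≈ 3723, ∠ = arctan(3723/15) ≈ 89.77°
zero (s+1000): 1000 + j3723 → |·| = √(1000²+3723²) = √14860729 ≈ 3855, ∠ = arctan(3723/1000) ≈ 74.97°
pole (s+2): 2 + j3723 → |·| = √(2²+3723²) = √13860733 ≈ 3723, ∠ = arctan(3723/2) ≈ 89.97°
pole (s+50): 50 + j3723 → |·| = √(50²+3723²) = √13863229 ≈ 3723.3, ∠ = arctan(3723/50) ≈ 89.23°
pole (s+250): 250 + j3723 → |·| = √(250²+3723²) = √13923229 ≈ 3731.4, ∠ = arctan(3723/250) ≈ 86.16°
|L| = 50 · 1.4352e+07 / 5.1724e+10 ≈ 0.013874
Gain = 20 log₁₀(0.013874) ≈ -37.16 dB
∠L = 164.74° − 265.36° = -100.62°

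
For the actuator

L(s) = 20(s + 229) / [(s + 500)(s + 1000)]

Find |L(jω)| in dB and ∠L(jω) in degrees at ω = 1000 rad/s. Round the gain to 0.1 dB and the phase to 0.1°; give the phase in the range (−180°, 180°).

At s = jω = j1000:
zero (s+229): 229 + j1000 → |·| = √(229²+1000²) = √1052441 ≈ 1025.9, ∠ = arctan(1000/229) ≈ 77.10°
pole (s+500): 500 + j1000 → |·| = √(500²+1000²) = √1250000 ≈ 1118, ∠ = arctan(1000/500) ≈ 63.43°
pole (s+1000): 1000 + j1000 → |·| = √(1000²+1000²) = √2000000 ≈ 1414.2, ∠ = arctan(1000/1000) ≈ 45.00°
|L| = 20 · 1025.9 / 1.5811e+06 ≈ 0.012977
Gain = 20 log₁₀(0.012977) ≈ -37.74 dB
∠L = 77.10° − 108.43° = -31.33°

-37.7 dB, -31.3°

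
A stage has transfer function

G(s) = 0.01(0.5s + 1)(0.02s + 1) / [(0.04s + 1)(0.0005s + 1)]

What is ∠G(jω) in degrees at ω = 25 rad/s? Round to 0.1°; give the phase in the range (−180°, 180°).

At ω = 25 rad/s:
zero (1 + j25·0.5) = 1 + j12.5 → |·| ≈ 12.54, ∠ ≈ 85.43°
zero (1 + j25·0.02) = 1 + j0.5 → |·| ≈ 1.118, ∠ ≈ 26.57°
pole (1 + j25·0.04) = 1 + j1 → |·| ≈ 1.4142, ∠ ≈ 45.00°
pole (1 + j25·0.0005) = 1 + j0.0125 → |·| ≈ 1.0001, ∠ ≈ 0.72°
∠G = (85.43° + 26.57°) − (45.00° + 0.72°) = 66.28°

66.3°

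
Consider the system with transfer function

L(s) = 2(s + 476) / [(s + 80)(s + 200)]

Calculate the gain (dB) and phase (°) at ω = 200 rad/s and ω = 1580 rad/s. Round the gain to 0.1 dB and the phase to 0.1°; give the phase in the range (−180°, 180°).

ω = 200: -35.4 dB, -90.4°; ω = 1580: -57.7 dB, -96.7°

At s = jω = j200:
zero (s+476): 476 + j200 → |·| = √(476²+200²) = √266576 ≈ 516.31, ∠ = arctan(200/476) ≈ 22.79°
pole (s+80): 80 + j200 → |·| = √(80²+200²) = √46400 ≈ 215.41, ∠ = arctan(200/80) ≈ 68.20°
pole (s+200): 200 + j200 → |·| = √(200²+200²) = √80000 ≈ 282.84, ∠ = arctan(200/200) ≈ 45.00°
|L| = 2 · 516.31 / 60927 ≈ 0.016948
Gain = 20 log₁₀(0.016948) ≈ -35.42 dB
∠L = 22.79° − 113.20° = -90.41°

At s = jω = j1580:
zero (s+476): 476 + j1580 → |·| = √(476²+1580²) = √2722976 ≈ 1650.1, ∠ = arctan(1580/476) ≈ 73.23°
pole (s+80): 80 + j1580 → |·| = √(80²+1580²) = √2502800 ≈ 1582, ∠ = arctan(1580/80) ≈ 87.10°
pole (s+200): 200 + j1580 → |·| = √(200²+1580²) = √2536400 ≈ 1592.6, ∠ = arctan(1580/200) ≈ 82.79°
|L| = 2 · 1650.1 / 2.5195e+06 ≈ 0.0013099
Gain = 20 log₁₀(0.0013099) ≈ -57.66 dB
∠L = 73.23° − 169.89° = -96.66°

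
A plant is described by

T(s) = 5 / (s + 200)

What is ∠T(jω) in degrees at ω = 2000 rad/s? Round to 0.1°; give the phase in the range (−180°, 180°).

-84.3°

At s = jω = j2000:
pole (s+200): 200 + j2000 → |·| = √(200²+2000²) = √4040000 ≈ 2010, ∠ = arctan(2000/200) ≈ 84.29°
∠T = 0.00° − 84.29° = -84.29°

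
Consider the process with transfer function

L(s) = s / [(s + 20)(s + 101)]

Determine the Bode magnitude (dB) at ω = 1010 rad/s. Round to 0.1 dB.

-60.1 dB

At s = jω = j1010:
zero at origin: s = j1010 → |·| = 1010, ∠ = 90.00°
pole (s+20): 20 + j1010 → |·| = √(20²+1010²) = √1020500 ≈ 1010.2, ∠ = arctan(1010/20) ≈ 88.87°
pole (s+101): 101 + j1010 → |·| = √(101²+1010²) = √1030301 ≈ 1015, ∠ = arctan(1010/101) ≈ 84.29°
|L| = 1 · 1010 / 1.0254e+06 ≈ 0.00098498
Gain = 20 log₁₀(0.00098498) ≈ -60.13 dB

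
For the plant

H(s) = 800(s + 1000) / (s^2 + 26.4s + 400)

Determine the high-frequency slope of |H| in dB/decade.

-20 dB/decade

Each pole contributes −20 dB/decade at high frequency; each zero contributes +20 dB/decade.
Net: 1 zero(s) − 2 pole(s) → -20 dB/decade.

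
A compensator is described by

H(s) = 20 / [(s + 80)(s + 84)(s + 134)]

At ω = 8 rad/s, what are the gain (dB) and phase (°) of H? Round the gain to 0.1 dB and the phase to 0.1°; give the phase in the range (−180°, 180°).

At s = jω = j8:
pole (s+80): 80 + j8 → |·| = √(80²+8²) = √6464 ≈ 80.399, ∠ = arctan(8/80) ≈ 5.71°
pole (s+84): 84 + j8 → |·| = √(84²+8²) = √7120 ≈ 84.38, ∠ = arctan(8/84) ≈ 5.44°
pole (s+134): 134 + j8 → |·| = √(134²+8²) = √18020 ≈ 134.24, ∠ = arctan(8/134) ≈ 3.42°
|H| = 20 / 9.1069e+05 ≈ 2.1961e-05
Gain = 20 log₁₀(2.1961e-05) ≈ -93.17 dB
∠H = 0.00° − 14.57° = -14.57°

-93.2 dB, -14.6°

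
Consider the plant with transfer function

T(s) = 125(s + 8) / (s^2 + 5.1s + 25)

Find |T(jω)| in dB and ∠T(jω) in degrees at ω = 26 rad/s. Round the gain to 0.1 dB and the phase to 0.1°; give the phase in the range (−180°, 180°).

At s = jω = j26:
zero (s+8): 8 + j26 → |·| = √(8²+26²) = √740 ≈ 27.203, ∠ = arctan(26/8) ≈ 72.90°
quadratic: (j26)² + 5.1·j26 + 25 = -651 + j132.6 → |·| ≈ 664.37, ∠ ≈ 168.49°
|T| = 125 · 27.203 / 664.37 ≈ 5.1182
Gain = 20 log₁₀(5.1182) ≈ 14.18 dB
∠T = 72.90° − 168.49° = -95.59°

14.2 dB, -95.6°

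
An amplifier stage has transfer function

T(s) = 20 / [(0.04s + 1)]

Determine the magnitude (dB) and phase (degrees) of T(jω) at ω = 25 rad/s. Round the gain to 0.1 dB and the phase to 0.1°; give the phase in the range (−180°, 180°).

23.0 dB, -45.0°

At ω = 25 rad/s:
pole (1 + j25·0.04) = 1 + j1 → |·| ≈ 1.4142, ∠ ≈ 45.00°
|T| = 20 · 1 / (1.4142) ≈ 14.142
Gain = 20 log₁₀(14.142) ≈ 23.01 dB
∠T = (0°) − (45.00°) = -45.00°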